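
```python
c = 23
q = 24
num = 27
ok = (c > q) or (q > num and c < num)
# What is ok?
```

Trace:
`c = 23` → c = 23
`q = 24` → q = 24
`num = 27` → num = 27
`ok = (c > q) or (q > num and c < num)` → ok = False
So ok = False

Answer: False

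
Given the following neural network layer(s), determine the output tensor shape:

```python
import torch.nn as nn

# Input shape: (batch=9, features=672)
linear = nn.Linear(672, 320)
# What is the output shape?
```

Input: (9, 672) -> Output: (9, 320)

Answer: (9, 320)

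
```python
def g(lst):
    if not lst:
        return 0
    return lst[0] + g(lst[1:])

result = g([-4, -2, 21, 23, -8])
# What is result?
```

(-4) + (-2) + 21 + 23 + (-8) + 0 = 30

Answer: 30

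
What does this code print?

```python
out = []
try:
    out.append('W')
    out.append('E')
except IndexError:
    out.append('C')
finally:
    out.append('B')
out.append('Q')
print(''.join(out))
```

Execution trace: 'W' (try body) → 'E' (try body, no exception) → 'B' (finally) → 'Q' (after the try/except). Output: WEBQ

Answer: WEBQ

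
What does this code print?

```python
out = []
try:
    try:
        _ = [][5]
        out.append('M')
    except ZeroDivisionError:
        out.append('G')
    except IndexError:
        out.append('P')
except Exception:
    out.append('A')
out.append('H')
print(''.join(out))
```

Execution trace: 'P' (inner except IndexError) → 'H' (after the try/except). Output: PH

Answer: PH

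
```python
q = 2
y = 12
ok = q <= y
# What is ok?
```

Trace:
`q = 2` → q = 2
`y = 12` → y = 12
`ok = q <= y` → ok = True
So ok = True

Answer: True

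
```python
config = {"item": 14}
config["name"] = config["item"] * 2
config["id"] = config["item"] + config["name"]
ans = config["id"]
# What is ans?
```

Trace:
`config = {"item": 14}` → config = {'item': 14}
`config["name"] = config["item"] * 2` → config = {'item': 14, 'name': 28}
`config["id"] = config["item"] + config["name"]` → config = {'item': 14, 'name': 28, 'id': 42}
`ans = config["id"]` → ans = 42
So ans = 42

Answer: 42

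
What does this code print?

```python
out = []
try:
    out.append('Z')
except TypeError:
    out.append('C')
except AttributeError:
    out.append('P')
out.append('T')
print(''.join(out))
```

Execution trace: 'Z' (try body, no exception) → 'T' (after the try/except). Output: ZT

Answer: ZT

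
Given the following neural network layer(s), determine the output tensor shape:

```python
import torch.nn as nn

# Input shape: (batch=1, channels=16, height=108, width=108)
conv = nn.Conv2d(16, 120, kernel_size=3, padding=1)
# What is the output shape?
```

Input: (1, 16, 108, 108) -> Output: (1, 120, 108, 108)

Answer: (1, 120, 108, 108)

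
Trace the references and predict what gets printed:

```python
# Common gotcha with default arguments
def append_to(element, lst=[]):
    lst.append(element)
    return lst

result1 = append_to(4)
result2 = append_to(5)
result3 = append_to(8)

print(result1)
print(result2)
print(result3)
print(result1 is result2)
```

Key concept: mutable default argument gotcha.
Step by step:
`result1 = append_to(4)` → result1 = [4]
`result2 = append_to(5)` → result1 = [4, 5] (same object as result2); result2 = [4, 5] (same object as result1)
`result3 = append_to(8)` → result1 = [4, 5, 8] (same object as result2, result3); result2 = [4, 5, 8] (same object as result1, result3); result3 = [4, 5, 8] (same object as result1, result2)
`print(result1)` → prints [4, 5, 8]
`print(result2)` → prints [4, 5, 8]
`print(result3)` → prints [4, 5, 8]
`print(result1 is result2)` → prints True

Answer:
[4, 5, 8]
[4, 5, 8]
[4, 5, 8]
True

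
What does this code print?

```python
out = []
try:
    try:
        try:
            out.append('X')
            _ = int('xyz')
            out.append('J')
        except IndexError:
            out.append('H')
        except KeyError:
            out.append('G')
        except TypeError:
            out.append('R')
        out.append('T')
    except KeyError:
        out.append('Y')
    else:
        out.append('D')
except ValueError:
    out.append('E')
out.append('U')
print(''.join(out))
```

Execution trace: 'X' (inner try body) → 'E' (outer except ValueError) → 'U' (after the try/except). Output: XEU

Answer: XEU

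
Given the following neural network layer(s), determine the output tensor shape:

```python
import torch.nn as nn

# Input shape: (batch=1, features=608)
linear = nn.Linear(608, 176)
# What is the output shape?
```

Input: (1, 608) -> Output: (1, 176)

Answer: (1, 176)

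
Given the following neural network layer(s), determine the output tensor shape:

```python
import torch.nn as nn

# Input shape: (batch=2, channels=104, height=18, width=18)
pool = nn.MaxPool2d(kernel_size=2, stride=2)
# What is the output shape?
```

Input: (2, 104, 18, 18) -> Output: (2, 104, 9, 9)

Answer: (2, 104, 9, 9)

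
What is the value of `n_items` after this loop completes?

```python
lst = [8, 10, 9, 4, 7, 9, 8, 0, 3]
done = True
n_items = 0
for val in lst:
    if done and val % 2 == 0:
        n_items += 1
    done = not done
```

Count even values at even positions
`n_items` takes the values: 0 → 1 → 2

Answer: 2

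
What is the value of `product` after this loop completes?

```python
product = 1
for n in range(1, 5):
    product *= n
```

4! = 24
`product` takes the values: 1 → 2 → 6 → 24

Answer: 24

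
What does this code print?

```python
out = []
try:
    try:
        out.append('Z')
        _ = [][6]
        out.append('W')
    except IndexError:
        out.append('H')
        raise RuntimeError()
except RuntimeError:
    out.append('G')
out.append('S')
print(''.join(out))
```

Execution trace: 'Z' (inner try body) → 'H' (inner except IndexError) → 'G' (outer except RuntimeError) → 'S' (after the try/except). Output: ZHGS

Answer: ZHGS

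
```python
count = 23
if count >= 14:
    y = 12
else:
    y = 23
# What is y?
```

Trace:
`count = 23` → count = 23
`if count >= 14: ...` → count >= 14 is True → y = 12
So y = 12

Answer: 12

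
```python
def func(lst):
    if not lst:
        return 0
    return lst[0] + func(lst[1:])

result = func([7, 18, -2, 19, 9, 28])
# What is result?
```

7 + 18 + (-2) + 19 + 9 + 28 + 0 = 79

Answer: 79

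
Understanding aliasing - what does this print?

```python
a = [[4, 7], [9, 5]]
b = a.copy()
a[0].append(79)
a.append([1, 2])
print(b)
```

Key concept: shallow copy with nested lists.
Step by step:
`a = [[4, 7], [9, 5]]` → a = [[4, 7], [9, 5]]
`b = a.copy()` → b = [[4, 7], [9, 5]]
`a[0].append(79)` → a = [[4, 7, 79], [9, 5]]; b = [[4, 7, 79], [9, 5]]
`a.append([1, 2])` → a = [[4, 7, 79], [9, 5], [1, 2]]
`print(b)` → prints [[4, 7, 79], [9, 5]]

Answer: [[4, 7, 79], [9, 5]]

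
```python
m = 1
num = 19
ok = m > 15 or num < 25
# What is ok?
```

Trace:
`m = 1` → m = 1
`num = 19` → num = 19
`ok = m > 15 or num < 25` → ok = True
So ok = True

Answer: True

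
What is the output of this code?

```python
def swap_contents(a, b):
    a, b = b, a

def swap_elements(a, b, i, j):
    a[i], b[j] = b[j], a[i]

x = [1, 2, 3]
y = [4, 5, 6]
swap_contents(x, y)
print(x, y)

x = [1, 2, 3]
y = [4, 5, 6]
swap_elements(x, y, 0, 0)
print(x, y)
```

Key concept: parameter rebinding vs mutation.
Step by step:
`x = [1, 2, 3]` → x = [1, 2, 3]
`y = [4, 5, 6]` → y = [4, 5, 6]
`swap_contents(x, y)` → no visible change to tracked variables
`print(x, y)` → prints [1, 2, 3] [4, 5, 6]
`x = [1, 2, 3]` → x = [1, 2, 3]
`y = [4, 5, 6]` → y = [4, 5, 6]
`swap_elements(x, y, 0, 0)` → x = [4, 2, 3]; y = [1, 5, 6]
`print(x, y)` → prints [4, 2, 3] [1, 5, 6]

Answer:
[1, 2, 3] [4, 5, 6]
[4, 2, 3] [1, 5, 6]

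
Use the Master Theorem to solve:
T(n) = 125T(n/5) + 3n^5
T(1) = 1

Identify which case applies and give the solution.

a=125, b=5, f(n)=3n^5. log_5(125) = 3. Since c=5 > 3 and the regularity condition holds (125(n/5)^5 = (125/5^5)n^5 with 125/5^5 < 1), Case 3 applies: T(n) = Θ(f(n)) = O(n^5).

Answer: O(n^5) - Case 3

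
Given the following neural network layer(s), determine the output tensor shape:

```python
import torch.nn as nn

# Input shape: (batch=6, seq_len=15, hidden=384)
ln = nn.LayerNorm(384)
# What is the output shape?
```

Input: (6, 15, 384) -> Output: (6, 15, 384)

Answer: (6, 15, 384)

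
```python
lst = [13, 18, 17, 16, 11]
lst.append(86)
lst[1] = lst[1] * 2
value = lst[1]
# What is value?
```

Trace:
`lst = [13, 18, 17, 16, 11]` → lst = [13, 18, 17, 16, 11]
`lst.append(86)` → lst = [13, 18, 17, 16, 11, 86]
`lst[1] = lst[1] * 2` → lst = [13, 36, 17, 16, 11, 86]
`value = lst[1]` → value = 36
So value = 36

Answer: 36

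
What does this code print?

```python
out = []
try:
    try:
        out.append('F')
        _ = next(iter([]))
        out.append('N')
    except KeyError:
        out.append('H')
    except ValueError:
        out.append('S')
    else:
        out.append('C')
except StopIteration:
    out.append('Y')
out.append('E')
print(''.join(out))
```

Execution trace: 'F' (try body) → 'Y' (outer except StopIteration) → 'E' (after the try/except). Output: FYE

Answer: FYE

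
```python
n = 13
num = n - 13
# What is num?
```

Trace:
`n = 13` → n = 13
`num = n - 13` → num = 0
So num = 0

Answer: 0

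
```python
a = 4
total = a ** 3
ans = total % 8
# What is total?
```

Trace:
`a = 4` → a = 4
`total = a ** 3` → total = 64
`ans = total % 8` → ans = 0
So total = 64

Answer: 64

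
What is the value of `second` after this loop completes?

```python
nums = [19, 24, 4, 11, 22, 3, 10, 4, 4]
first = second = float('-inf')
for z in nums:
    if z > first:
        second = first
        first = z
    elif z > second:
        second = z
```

Second largest (with repeats) in [19, 24, 4, 11, 22, 3, 10, 4, 4]
`second` takes the values: -inf → 19 → 22

Answer: 22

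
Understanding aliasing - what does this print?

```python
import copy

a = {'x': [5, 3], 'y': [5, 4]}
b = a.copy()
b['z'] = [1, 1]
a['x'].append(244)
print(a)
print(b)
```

Key concept: shallow copy of dict with mutable values.
Step by step:
`a = {'x': [5, 3], 'y': [5, 4]}` → a = {'x': [5, 3], 'y': [5, 4]}
`b = a.copy()` → b = {'x': [5, 3], 'y': [5, 4]}
`b['z'] = [1, 1]` → b = {'x': [5, 3], 'y': [5, 4], 'z': [1, 1]}
`a['x'].append(244)` → a = {'x': [5, 3, 244], 'y': [5, 4]}; b = {'x': [5, 3, 244], 'y': [5, 4], 'z': [1, 1]}
`print(a)` → prints {'x': [5, 3, 244], 'y': [5, 4]}
`print(b)` → prints {'x': [5, 3, 244], 'y': [5, 4], 'z': [1, 1]}

Answer:
{'x': [5, 3, 244], 'y': [5, 4]}
{'x': [5, 3, 244], 'y': [5, 4], 'z': [1, 1]}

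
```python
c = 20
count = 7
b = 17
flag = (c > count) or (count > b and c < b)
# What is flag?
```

Trace:
`c = 20` → c = 20
`count = 7` → count = 7
`b = 17` → b = 17
`flag = (c > count) or (count > b and c < b)` → flag = True
So flag = True

Answer: True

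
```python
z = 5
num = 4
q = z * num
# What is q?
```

Trace:
`z = 5` → z = 5
`num = 4` → num = 4
`q = z * num` → q = 20
So q = 20

Answer: 20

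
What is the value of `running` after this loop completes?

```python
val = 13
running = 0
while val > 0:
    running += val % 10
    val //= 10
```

Sum digits of 13
`running` takes the values: 0 → 3 → 4

Answer: 4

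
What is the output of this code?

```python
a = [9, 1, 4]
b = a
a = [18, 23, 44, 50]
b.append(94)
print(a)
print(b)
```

Key concept: rebinding vs mutation: a is rebound to a new list, b still points at the original.
Step by step:
`a = [9, 1, 4]` → a = [9, 1, 4]
`b = a` → b = [9, 1, 4] (same object as a)
`a = [18, 23, 44, 50]` → a = [18, 23, 44, 50]
`b.append(94)` → b = [9, 1, 4, 94]
`print(a)` → prints [18, 23, 44, 50]
`print(b)` → prints [9, 1, 4, 94]

Answer:
[18, 23, 44, 50]
[9, 1, 4, 94]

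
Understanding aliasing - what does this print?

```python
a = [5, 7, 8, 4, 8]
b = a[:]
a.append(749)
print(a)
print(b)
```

Key concept: slice [:] creates copy.
Step by step:
`a = [5, 7, 8, 4, 8]` → a = [5, 7, 8, 4, 8]
`b = a[:]` → b = [5, 7, 8, 4, 8]
`a.append(749)` → a = [5, 7, 8, 4, 8, 749]
`print(a)` → prints [5, 7, 8, 4, 8, 749]
`print(b)` → prints [5, 7, 8, 4, 8]

Answer:
[5, 7, 8, 4, 8, 749]
[5, 7, 8, 4, 8]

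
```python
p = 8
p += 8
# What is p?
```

Trace:
`p = 8` → p = 8
`p += 8` → p = 16
So p = 16

Answer: 16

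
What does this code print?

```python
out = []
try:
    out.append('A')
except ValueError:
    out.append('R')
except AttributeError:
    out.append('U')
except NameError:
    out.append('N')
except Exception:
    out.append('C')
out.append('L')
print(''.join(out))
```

Execution trace: 'A' (try body, no exception) → 'L' (after the try/except). Output: AL

Answer: AL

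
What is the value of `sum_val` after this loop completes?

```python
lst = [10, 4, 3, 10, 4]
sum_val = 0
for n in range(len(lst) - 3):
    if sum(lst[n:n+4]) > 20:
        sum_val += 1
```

Count windows with sum > 20
`sum_val` takes the values: 0 → 1 → 2

Answer: 2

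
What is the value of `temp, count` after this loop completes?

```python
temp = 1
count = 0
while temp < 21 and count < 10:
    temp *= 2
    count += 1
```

Double until >= 21 or 10 iterations
`temp, count` takes the values: (1, 0) → (2, 0) → (2, 1) → (4, 1) → (4, 2) → (8, 2) → (8, 3) → (16, 3) → (16, 4) → (32, 4) → (32, 5)

Answer: 32, 5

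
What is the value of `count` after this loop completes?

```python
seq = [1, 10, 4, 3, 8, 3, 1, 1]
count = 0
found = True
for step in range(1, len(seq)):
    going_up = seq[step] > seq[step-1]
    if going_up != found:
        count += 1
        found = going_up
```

Count direction changes in [1, 10, 4, 3, 8, 3, 1, 1]
`count` takes the values: 0 → 1 → 2 → 3

Answer: 3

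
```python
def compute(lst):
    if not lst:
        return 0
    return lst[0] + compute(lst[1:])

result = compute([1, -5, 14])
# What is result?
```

1 + (-5) + 14 + 0 = 10

Answer: 10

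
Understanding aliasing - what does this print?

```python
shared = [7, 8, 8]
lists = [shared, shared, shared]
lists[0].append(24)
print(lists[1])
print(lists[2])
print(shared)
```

Key concept: list of same reference.
Step by step:
`shared = [7, 8, 8]` → shared = [7, 8, 8]
`lists = [shared, shared, shared]` → lists = [[7, 8, 8], [7, 8, 8], [7, 8, 8]]
`lists[0].append(24)` → shared = [7, 8, 8, 24]; lists = [[7, 8, 8, 24], [7, 8, 8, 24], [7, 8, 8, 24]]
`print(lists[1])` → prints [7, 8, 8, 24]
`print(lists[2])` → prints [7, 8, 8, 24]
`print(shared)` → prints [7, 8, 8, 24]

Answer:
[7, 8, 8, 24]
[7, 8, 8, 24]
[7, 8, 8, 24]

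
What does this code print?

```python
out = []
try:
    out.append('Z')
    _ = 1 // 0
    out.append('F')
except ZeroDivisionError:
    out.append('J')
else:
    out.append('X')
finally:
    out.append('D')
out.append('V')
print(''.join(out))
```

Execution trace: 'Z' (try body) → 'J' (except ZeroDivisionError) → 'D' (finally) → 'V' (after the try/except). Output: ZJDV

Answer: ZJDV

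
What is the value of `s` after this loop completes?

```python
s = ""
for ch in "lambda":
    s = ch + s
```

Reverse 'lambda'
`s` takes the values: "" → "l" → "al" → "mal" → "bmal" → "dbmal" → "adbmal"

Answer: "adbmal"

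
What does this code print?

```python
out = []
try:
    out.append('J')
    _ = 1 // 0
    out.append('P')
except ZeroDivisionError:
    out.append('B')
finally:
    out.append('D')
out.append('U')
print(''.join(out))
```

Execution trace: 'J' (try body) → 'B' (except ZeroDivisionError) → 'D' (finally) → 'U' (after the try/except). Output: JBDU

Answer: JBDU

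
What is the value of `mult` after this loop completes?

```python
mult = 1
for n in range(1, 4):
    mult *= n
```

3! = 6
`mult` takes the values: 1 → 2 → 6

Answer: 6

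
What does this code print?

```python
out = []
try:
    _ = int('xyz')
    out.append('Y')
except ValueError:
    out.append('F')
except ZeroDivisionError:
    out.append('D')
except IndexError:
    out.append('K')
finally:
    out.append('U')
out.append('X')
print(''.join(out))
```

Execution trace: 'F' (except ValueError) → 'U' (finally) → 'X' (after the try/except). Output: FUX

Answer: FUX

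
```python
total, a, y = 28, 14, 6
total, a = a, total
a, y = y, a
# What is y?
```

Trace:
`total, a, y = 28, 14, 6` → total = 28; a = 14; y = 6
`total, a = a, total` → total = 14; a = 28
`a, y = y, a` → a = 6; y = 28
So y = 28

Answer: 28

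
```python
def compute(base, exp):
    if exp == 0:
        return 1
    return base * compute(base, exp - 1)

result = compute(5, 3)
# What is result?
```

compute(5, 3) = 5 * 5 * 5 = 125

Answer: 125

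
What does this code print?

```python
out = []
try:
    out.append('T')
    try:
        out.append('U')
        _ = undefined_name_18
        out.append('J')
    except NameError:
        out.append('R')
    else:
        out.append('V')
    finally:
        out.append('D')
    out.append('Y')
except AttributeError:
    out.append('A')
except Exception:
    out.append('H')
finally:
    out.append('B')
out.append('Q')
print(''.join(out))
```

Execution trace: 'T' (try body) → 'U' (inner try body) → 'R' (inner except NameError) → 'D' (inner finally) → 'Y' (try body, no exception) → 'B' (finally) → 'Q' (after the try/except). Output: TURDYBQ

Answer: TURDYBQ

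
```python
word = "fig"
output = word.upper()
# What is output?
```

Trace:
`word = "fig"` → word = 'fig'
`output = word.upper()` → output = 'FIG'
So output = 'FIG'

Answer: 'FIG'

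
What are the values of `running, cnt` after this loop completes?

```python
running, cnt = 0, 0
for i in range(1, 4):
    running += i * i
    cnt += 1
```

Sum of squares and count
`running, cnt` takes the values: (0, 0) → (1, 0) → (1, 1) → (5, 1) → (5, 2) → (14, 2) → (14, 3)

Answer: 14, 3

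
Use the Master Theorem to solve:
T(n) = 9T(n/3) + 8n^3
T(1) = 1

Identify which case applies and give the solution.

a=9, b=3, f(n)=8n^3. log_3(9) = 2. Since c=3 > 2 and the regularity condition holds (9(n/3)^3 = (9/3^3)n^3 with 9/3^3 < 1), Case 3 applies: T(n) = Θ(f(n)) = O(n^3).

Answer: O(n^3) - Case 3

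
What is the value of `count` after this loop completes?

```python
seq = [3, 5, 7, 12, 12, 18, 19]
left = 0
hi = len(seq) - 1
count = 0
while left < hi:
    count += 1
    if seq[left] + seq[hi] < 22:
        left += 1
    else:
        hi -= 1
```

Steps to find pair summing to 22
`count` takes the values: 0 → 1 → 2 → 3 → 4 → 5 → 6

Answer: 6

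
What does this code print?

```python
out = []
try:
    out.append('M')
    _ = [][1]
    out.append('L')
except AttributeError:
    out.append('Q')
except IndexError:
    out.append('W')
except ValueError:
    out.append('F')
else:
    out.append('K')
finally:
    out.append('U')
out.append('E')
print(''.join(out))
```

Execution trace: 'M' (try body) → 'W' (except IndexError) → 'U' (finally) → 'E' (after the try/except). Output: MWUE

Answer: MWUE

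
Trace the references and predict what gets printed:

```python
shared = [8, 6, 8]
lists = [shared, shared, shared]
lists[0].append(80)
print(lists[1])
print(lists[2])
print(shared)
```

Key concept: list of same reference.
Step by step:
`shared = [8, 6, 8]` → shared = [8, 6, 8]
`lists = [shared, shared, shared]` → lists = [[8, 6, 8], [8, 6, 8], [8, 6, 8]]
`lists[0].append(80)` → shared = [8, 6, 8, 80]; lists = [[8, 6, 8, 80], [8, 6, 8, 80], [8, 6, 8, 80]]
`print(lists[1])` → prints [8, 6, 8, 80]
`print(lists[2])` → prints [8, 6, 8, 80]
`print(shared)` → prints [8, 6, 8, 80]

Answer:
[8, 6, 8, 80]
[8, 6, 8, 80]
[8, 6, 8, 80]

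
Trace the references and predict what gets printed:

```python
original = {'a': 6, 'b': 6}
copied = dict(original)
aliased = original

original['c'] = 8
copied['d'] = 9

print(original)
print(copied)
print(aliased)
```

Key concept: dict() creates copy, assignment creates alias.
Step by step:
`original = {'a': 6, 'b': 6}` → original = {'a': 6, 'b': 6}
`copied = dict(original)` → copied = {'a': 6, 'b': 6}
`aliased = original` → aliased = {'a': 6, 'b': 6} (same object as original)
`original['c'] = 8` → original = {'a': 6, 'b': 6, 'c': 8} (same object as aliased); aliased = {'a': 6, 'b': 6, 'c': 8} (same object as original)
`copied['d'] = 9` → copied = {'a': 6, 'b': 6, 'd': 9}
`print(original)` → prints {'a': 6, 'b': 6, 'c': 8}
`print(copied)` → prints {'a': 6, 'b': 6, 'd': 9}
`print(aliased)` → prints {'a': 6, 'b': 6, 'c': 8}

Answer:
{'a': 6, 'b': 6, 'c': 8}
{'a': 6, 'b': 6, 'd': 9}
{'a': 6, 'b': 6, 'c': 8}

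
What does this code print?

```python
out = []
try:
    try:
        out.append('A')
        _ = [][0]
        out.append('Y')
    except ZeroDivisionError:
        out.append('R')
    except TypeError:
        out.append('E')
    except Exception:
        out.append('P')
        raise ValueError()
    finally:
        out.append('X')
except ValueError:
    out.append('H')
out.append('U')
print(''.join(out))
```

Execution trace: 'A' (inner try body) → 'P' (inner except Exception) → 'X' (inner finally) → 'H' (outer except ValueError) → 'U' (after the try/except). Output: APXHU

Answer: APXHU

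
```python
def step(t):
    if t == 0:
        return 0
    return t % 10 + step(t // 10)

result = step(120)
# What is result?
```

Sum of digits of 120: 0 + 2 + 1 = 3

Answer: 3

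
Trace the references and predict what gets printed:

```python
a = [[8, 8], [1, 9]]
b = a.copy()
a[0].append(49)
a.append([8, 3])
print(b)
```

Key concept: shallow copy with nested lists.
Step by step:
`a = [[8, 8], [1, 9]]` → a = [[8, 8], [1, 9]]
`b = a.copy()` → b = [[8, 8], [1, 9]]
`a[0].append(49)` → a = [[8, 8, 49], [1, 9]]; b = [[8, 8, 49], [1, 9]]
`a.append([8, 3])` → a = [[8, 8, 49], [1, 9], [8, 3]]
`print(b)` → prints [[8, 8, 49], [1, 9]]

Answer: [[8, 8, 49], [1, 9]]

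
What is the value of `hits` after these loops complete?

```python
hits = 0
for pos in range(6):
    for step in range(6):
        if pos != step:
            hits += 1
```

6² - 6 (exclude diagonal)
`hits` takes the values: 0 → 1 → 2 → 3 → 4 → 5 → 6 → 7 → 8 → 9 → 10 → 11 → 12 → 13 → 14 → 15 → 16 → 17 → 18 → 19 → 20 → 21 → 22 → 23 → 24 → 25 → 26 → 27 → 28 → 29 → 30

Answer: 30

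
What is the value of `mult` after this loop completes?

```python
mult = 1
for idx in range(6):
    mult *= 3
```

3^6 = 729
`mult` takes the values: 1 → 3 → 9 → 27 → 81 → 243 → 729

Answer: 729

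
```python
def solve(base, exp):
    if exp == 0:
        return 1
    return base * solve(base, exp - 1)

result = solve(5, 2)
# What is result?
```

solve(5, 2) = 5 * 5 = 25

Answer: 25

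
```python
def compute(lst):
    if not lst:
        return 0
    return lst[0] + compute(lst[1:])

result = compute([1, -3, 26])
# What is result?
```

1 + (-3) + 26 + 0 = 24

Answer: 24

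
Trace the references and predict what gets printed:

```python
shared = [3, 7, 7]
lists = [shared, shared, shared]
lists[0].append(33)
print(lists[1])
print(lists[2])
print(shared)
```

Key concept: list of same reference.
Step by step:
`shared = [3, 7, 7]` → shared = [3, 7, 7]
`lists = [shared, shared, shared]` → lists = [[3, 7, 7], [3, 7, 7], [3, 7, 7]]
`lists[0].append(33)` → shared = [3, 7, 7, 33]; lists = [[3, 7, 7, 33], [3, 7, 7, 33], [3, 7, 7, 33]]
`print(lists[1])` → prints [3, 7, 7, 33]
`print(lists[2])` → prints [3, 7, 7, 33]
`print(shared)` → prints [3, 7, 7, 33]

Answer:
[3, 7, 7, 33]
[3, 7, 7, 33]
[3, 7, 7, 33]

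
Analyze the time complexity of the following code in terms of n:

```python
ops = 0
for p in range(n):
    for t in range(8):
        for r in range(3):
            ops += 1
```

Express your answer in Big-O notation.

Each loop level contributes: n × 1 × 1. Multiplying the contributions gives O(n).

Answer: O(n)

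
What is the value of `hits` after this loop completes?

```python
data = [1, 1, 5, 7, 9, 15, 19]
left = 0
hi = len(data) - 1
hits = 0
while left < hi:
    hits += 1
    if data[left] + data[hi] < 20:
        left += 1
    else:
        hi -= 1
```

Steps to find pair summing to 20
`hits` takes the values: 0 → 1 → 2 → 3 → 4 → 5 → 6

Answer: 6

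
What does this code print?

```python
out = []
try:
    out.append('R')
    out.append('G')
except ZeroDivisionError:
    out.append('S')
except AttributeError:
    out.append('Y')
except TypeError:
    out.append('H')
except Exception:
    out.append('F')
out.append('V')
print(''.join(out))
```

Execution trace: 'R' (try body) → 'G' (try body, no exception) → 'V' (after the try/except). Output: RGV

Answer: RGV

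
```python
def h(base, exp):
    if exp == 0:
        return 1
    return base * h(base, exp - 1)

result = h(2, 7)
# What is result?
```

h(2, 7) = 2 * 2 * 2 * 2 * 2 * 2 * 2 = 128

Answer: 128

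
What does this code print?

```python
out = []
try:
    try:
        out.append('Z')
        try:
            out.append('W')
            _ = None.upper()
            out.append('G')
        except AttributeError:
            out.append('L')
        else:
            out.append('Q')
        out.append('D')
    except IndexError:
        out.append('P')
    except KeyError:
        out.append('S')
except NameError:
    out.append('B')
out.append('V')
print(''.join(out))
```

Execution trace: 'Z' (try body) → 'W' (inner try body) → 'L' (inner except AttributeError) → 'D' (try body, no exception) → 'V' (after the try/except). Output: ZWLDV

Answer: ZWLDV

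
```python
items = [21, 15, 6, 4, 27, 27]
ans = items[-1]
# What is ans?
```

Trace:
`items = [21, 15, 6, 4, 27, 27]` → items = [21, 15, 6, 4, 27, 27]
`ans = items[-1]` → ans = 27
So ans = 27

Answer: 27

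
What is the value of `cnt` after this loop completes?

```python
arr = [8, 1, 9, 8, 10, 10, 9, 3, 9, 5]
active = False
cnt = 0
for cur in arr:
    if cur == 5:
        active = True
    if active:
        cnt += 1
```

Count elements after first 5 in [8, 1, 9, 8, 10, 10, 9, 3, 9, 5]
`cnt` takes the values: 0 → 1

Answer: 1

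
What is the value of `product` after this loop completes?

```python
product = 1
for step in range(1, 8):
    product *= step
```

7! = 5040
`product` takes the values: 1 → 2 → 6 → 24 → 120 → 720 → 5040

Answer: 5040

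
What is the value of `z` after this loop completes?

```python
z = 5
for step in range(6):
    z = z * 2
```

Multiply by 2, 6 times: 5 * 2^6 = 320
`z` takes the values: 5 → 10 → 20 → 40 → 80 → 160 → 320

Answer: 320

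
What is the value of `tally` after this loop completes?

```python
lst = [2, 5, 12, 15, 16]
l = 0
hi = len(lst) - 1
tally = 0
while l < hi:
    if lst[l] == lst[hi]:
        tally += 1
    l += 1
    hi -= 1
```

Count matching pairs from ends
`tally` takes the values: 0

Answer: 0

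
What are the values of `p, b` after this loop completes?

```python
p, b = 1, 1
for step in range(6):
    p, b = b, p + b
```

Fibonacci: after 6 iterations
`p, b` takes the values: (1, 1) → (1, 2) → (2, 3) → (3, 5) → (5, 8) → (8, 13) → (13, 21)

Answer: 13, 21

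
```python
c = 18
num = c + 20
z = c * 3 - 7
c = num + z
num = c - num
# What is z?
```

Trace:
`c = 18` → c = 18
`num = c + 20` → num = 38
`z = c * 3 - 7` → z = 47
`c = num + z` → c = 85
`num = c - num` → num = 47
So z = 47

Answer: 47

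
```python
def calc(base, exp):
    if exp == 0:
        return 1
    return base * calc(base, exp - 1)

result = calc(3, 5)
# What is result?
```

calc(3, 5) = 3 * 3 * 3 * 3 * 3 = 243

Answer: 243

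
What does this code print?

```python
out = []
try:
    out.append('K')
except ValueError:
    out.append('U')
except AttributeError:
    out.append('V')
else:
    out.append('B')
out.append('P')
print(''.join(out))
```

Execution trace: 'K' (try body, no exception) → 'B' (else) → 'P' (after the try/except). Output: KBP

Answer: KBP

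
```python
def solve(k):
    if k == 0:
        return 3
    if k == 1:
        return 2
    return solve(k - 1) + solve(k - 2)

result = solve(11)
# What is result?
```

Build up from base cases: solve(0)=3, solve(1)=2, solve(2)=5, solve(3)=7, solve(4)=12, solve(5)=19, solve(6)=31, ..., solve(11)=343

Answer: 343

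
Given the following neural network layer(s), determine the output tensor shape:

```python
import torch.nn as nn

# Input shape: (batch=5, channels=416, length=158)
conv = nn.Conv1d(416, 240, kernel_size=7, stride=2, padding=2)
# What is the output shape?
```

Input: (5, 416, 158) -> Output: (5, 240, 78)

Answer: (5, 240, 78)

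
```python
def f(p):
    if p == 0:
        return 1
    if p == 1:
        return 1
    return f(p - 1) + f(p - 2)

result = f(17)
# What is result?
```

Build up from base cases: f(0)=1, f(1)=1, f(2)=2, f(3)=3, f(4)=5, f(5)=8, f(6)=13, ..., f(17)=2584

Answer: 2584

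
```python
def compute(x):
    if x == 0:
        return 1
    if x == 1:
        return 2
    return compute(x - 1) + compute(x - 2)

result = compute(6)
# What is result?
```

Build up from base cases: compute(0)=1, compute(1)=2, compute(2)=3, compute(3)=5, compute(4)=8, compute(5)=13, compute(6)=21

Answer: 21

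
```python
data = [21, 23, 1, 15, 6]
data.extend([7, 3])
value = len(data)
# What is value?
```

Trace:
`data = [21, 23, 1, 15, 6]` → data = [21, 23, 1, 15, 6]
`data.extend([7, 3])` → data = [21, 23, 1, 15, 6, 7, 3]
`value = len(data)` → value = 7
So value = 7

Answer: 7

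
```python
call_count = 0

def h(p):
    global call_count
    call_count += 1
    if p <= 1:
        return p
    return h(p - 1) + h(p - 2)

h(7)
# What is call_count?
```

Calls(p) = 1 + Calls(p-1) + Calls(p-2); Calls(0)=Calls(1)=1. For p=7 this gives 41.

Answer: 41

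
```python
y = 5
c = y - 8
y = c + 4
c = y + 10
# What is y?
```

Trace:
`y = 5` → y = 5
`c = y - 8` → c = -3
`y = c + 4` → y = 1
`c = y + 10` → c = 11
So y = 1

Answer: 1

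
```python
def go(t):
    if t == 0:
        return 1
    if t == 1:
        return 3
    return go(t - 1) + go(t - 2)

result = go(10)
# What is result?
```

Build up from base cases: go(0)=1, go(1)=3, go(2)=4, go(3)=7, go(4)=11, go(5)=18, go(6)=29, ..., go(10)=199

Answer: 199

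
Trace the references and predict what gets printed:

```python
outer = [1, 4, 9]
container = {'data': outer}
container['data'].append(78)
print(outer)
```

Key concept: dict holds reference to list.
Step by step:
`outer = [1, 4, 9]` → outer = [1, 4, 9]
`container = {'data': outer}` → container = {'data': [1, 4, 9]}
`container['data'].append(78)` → outer = [1, 4, 9, 78]; container = {'data': [1, 4, 9, 78]}
`print(outer)` → prints [1, 4, 9, 78]

Answer: [1, 4, 9, 78]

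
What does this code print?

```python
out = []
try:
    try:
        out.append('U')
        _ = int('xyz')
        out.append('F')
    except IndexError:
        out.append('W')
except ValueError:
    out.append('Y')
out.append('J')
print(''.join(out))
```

Execution trace: 'U' (try body) → 'Y' (outer except ValueError) → 'J' (after the try/except). Output: UYJ

Answer: UYJ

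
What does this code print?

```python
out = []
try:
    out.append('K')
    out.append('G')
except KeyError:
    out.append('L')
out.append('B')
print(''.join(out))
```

Execution trace: 'K' (try body) → 'G' (try body, no exception) → 'B' (after the try/except). Output: KGB

Answer: KGB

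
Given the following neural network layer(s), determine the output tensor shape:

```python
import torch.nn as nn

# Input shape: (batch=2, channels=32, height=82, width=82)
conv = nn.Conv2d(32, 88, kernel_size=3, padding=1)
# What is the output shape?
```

Input: (2, 32, 82, 82) -> Output: (2, 88, 82, 82)

Answer: (2, 88, 82, 82)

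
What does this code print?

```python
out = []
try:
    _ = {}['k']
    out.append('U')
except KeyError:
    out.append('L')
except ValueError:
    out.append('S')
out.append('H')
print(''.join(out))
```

Execution trace: 'L' (except KeyError) → 'H' (after the try/except). Output: LH

Answer: LH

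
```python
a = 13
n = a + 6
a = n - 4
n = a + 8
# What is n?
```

Trace:
`a = 13` → a = 13
`n = a + 6` → n = 19
`a = n - 4` → a = 15
`n = a + 8` → n = 23
So n = 23

Answer: 23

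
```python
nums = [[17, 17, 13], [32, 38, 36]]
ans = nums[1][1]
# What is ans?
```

Trace:
`nums = [[17, 17, 13], [32, 38, 36]]` → nums = [[17, 17, 13], [32, 38, 36]]
`ans = nums[1][1]` → ans = 38
So ans = 38

Answer: 38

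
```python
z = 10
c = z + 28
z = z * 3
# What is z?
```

Trace:
`z = 10` → z = 10
`c = z + 28` → c = 38
`z = z * 3` → z = 30
So z = 30

Answer: 30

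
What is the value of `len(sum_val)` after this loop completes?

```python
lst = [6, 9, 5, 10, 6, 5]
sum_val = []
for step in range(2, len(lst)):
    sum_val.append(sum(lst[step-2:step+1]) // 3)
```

Number of 3-element averages
`sum_val` takes the values: [] → [6] → [6, 8] → [6, 8, 7] → [6, 8, 7, 7]
So `len(sum_val)` = 4

Answer: 4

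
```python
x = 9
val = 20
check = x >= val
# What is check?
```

Trace:
`x = 9` → x = 9
`val = 20` → val = 20
`check = x >= val` → check = False
So check = False

Answer: False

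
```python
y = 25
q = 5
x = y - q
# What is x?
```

Trace:
`y = 25` → y = 25
`q = 5` → q = 5
`x = y - q` → x = 20
So x = 20

Answer: 20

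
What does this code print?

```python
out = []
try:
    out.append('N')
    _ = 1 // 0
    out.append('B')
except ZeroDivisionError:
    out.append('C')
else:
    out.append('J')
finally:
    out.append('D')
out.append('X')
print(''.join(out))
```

Execution trace: 'N' (try body) → 'C' (except ZeroDivisionError) → 'D' (finally) → 'X' (after the try/except). Output: NCDX

Answer: NCDX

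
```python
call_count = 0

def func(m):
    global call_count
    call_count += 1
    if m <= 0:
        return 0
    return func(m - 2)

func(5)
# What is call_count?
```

Linear recursion stepping by 2: 4 calls from m=5 down to ≤0.

Answer: 4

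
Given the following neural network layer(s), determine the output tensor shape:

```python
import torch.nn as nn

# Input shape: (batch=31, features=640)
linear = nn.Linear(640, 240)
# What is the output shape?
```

Input: (31, 640) -> Output: (31, 240)

Answer: (31, 240)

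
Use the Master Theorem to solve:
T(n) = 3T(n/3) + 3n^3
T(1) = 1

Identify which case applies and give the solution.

a=3, b=3, f(n)=3n^3. log_3(3) = 1. Since c=3 > 1 and the regularity condition holds (3(n/3)^3 = (3/3^3)n^3 with 3/3^3 < 1), Case 3 applies: T(n) = Θ(f(n)) = O(n^3).

Answer: O(n^3) - Case 3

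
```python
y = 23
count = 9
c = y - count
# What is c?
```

Trace:
`y = 23` → y = 23
`count = 9` → count = 9
`c = y - count` → c = 14
So c = 14

Answer: 14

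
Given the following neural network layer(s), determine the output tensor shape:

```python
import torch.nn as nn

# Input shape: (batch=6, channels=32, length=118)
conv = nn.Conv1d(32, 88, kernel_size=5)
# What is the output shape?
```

Input: (6, 32, 118) -> Output: (6, 88, 114)

Answer: (6, 88, 114)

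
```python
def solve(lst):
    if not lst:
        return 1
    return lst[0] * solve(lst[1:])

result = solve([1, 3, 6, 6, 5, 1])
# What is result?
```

Product over [1, 3, 6, 6, 5, 1] = 1 * 3 * 6 * 6 * 5 * 1 = 540

Answer: 540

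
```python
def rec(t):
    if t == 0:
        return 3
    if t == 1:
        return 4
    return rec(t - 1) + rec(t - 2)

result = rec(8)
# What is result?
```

Build up from base cases: rec(0)=3, rec(1)=4, rec(2)=7, rec(3)=11, rec(4)=18, rec(5)=29, rec(6)=47, ..., rec(8)=123

Answer: 123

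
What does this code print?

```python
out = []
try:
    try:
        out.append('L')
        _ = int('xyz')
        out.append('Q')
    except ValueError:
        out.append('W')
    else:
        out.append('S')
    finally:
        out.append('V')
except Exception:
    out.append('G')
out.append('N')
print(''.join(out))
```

Execution trace: 'L' (inner try body) → 'W' (inner except ValueError) → 'V' (inner finally) → 'N' (after the try/except). Output: LWVN

Answer: LWVN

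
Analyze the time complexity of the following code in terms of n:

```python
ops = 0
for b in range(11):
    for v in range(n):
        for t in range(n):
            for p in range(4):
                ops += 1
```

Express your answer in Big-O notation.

Each loop level contributes: 1 × n × n × 1. Multiplying the contributions gives O(n^2).

Answer: O(n^2)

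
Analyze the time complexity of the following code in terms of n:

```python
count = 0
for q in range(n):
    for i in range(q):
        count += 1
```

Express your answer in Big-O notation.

Each loop level contributes: n × n. Multiplying the contributions gives O(n^2).

Answer: O(n^2)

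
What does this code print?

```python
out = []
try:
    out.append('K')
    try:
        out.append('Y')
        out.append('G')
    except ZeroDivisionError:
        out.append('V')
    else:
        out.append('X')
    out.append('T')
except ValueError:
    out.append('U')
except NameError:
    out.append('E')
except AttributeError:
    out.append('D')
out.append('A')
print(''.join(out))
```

Execution trace: 'K' (try body) → 'Y' (inner try body) → 'G' (inner try body, no exception) → 'X' (inner else) → 'T' (try body, no exception) → 'A' (after the try/except). Output: KYGXTA

Answer: KYGXTA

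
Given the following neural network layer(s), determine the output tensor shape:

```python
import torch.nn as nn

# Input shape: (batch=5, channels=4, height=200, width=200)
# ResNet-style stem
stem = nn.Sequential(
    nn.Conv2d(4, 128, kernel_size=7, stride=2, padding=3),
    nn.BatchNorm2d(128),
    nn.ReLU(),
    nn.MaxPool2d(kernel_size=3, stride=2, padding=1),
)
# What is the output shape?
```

Input: (5, 4, 200, 200) -> after Conv2d 7x7 stride=2: (5, 128, 100, 100) -> Output: (5, 128, 50, 50)

Answer: (5, 128, 50, 50)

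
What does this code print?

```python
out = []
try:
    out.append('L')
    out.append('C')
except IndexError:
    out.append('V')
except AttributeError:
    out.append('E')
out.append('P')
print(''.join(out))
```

Execution trace: 'L' (try body) → 'C' (try body, no exception) → 'P' (after the try/except). Output: LCP

Answer: LCP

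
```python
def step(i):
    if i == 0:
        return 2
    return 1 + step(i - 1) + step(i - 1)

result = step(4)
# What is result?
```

step(i) = 1 + 2·step(i-1), step(0)=2. Closed form: (2+1)·2^4 - 1 = 47.

Answer: 47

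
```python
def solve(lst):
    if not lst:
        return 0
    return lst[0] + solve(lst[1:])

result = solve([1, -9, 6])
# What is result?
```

1 + (-9) + 6 + 0 = -2

Answer: -2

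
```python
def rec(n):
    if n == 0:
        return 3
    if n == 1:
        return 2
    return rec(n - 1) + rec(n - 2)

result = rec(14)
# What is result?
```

Build up from base cases: rec(0)=3, rec(1)=2, rec(2)=5, rec(3)=7, rec(4)=12, rec(5)=19, rec(6)=31, ..., rec(14)=1453

Answer: 1453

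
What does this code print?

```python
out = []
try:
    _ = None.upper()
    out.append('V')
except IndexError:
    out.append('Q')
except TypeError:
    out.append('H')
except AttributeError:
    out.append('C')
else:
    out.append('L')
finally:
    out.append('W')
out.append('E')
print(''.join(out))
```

Execution trace: 'C' (except AttributeError) → 'W' (finally) → 'E' (after the try/except). Output: CWE

Answer: CWE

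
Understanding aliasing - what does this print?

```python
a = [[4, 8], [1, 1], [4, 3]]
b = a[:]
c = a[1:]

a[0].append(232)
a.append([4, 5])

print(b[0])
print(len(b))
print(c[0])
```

Key concept: slice with nested mutation.
Step by step:
`a = [[4, 8], [1, 1], [4, 3]]` → a = [[4, 8], [1, 1], [4, 3]]
`b = a[:]` → b = [[4, 8], [1, 1], [4, 3]]
`c = a[1:]` → c = [[1, 1], [4, 3]]
`a[0].append(232)` → a = [[4, 8, 232], [1, 1], [4, 3]]; b = [[4, 8, 232], [1, 1], [4, 3]]
`a.append([4, 5])` → a = [[4, 8, 232], [1, 1], [4, 3], [4, 5]]
`print(b[0])` → prints [4, 8, 232]
`print(len(b))` → prints 3
`print(c[0])` → prints [1, 1]

Answer:
[4, 8, 232]
3
[1, 1]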